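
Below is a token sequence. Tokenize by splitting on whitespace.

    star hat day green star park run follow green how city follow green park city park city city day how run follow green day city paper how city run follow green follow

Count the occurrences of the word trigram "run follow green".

Scanning the 30 overlapping trigram windows for "run follow green":
  position 7–9: run follow green
  position 21–23: run follow green
  position 29–31: run follow green

3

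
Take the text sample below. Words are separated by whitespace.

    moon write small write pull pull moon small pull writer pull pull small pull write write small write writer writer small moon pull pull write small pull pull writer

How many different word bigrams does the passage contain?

29 tokens → 28 bigram windows in total.
Repeated bigrams (each contributes count−1 duplicates):
  pull pull: 4
  small pull: 3
  write small: 3
  pull write: 2
  pull writer: 2
  small write: 2
10 duplicate windows → 28 − 10 = 18 distinct.

18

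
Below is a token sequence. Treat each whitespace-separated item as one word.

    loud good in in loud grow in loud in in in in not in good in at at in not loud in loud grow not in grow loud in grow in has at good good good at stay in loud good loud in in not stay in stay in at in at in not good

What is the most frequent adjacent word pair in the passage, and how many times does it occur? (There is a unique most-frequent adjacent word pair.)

Bigram frequencies (highest first):
  in in: 5
  in loud: 4
  loud in: 4
  in not: 4
  in at: 3
  at in: 3
  … (22 more, each ≤ 3)

"in in", 5 times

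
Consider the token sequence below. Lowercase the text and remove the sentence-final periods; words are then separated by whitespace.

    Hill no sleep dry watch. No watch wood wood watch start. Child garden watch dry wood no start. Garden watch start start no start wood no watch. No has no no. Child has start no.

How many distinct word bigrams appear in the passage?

35 tokens → 34 bigram windows in total.
Repeated bigrams (each contributes count−1 duplicates):
  garden watch: 2
  no start: 2
  no watch: 2
  start no: 2
  watch no: 2
  watch start: 2
  wood no: 2
7 duplicate windows → 34 − 7 = 27 distinct.

27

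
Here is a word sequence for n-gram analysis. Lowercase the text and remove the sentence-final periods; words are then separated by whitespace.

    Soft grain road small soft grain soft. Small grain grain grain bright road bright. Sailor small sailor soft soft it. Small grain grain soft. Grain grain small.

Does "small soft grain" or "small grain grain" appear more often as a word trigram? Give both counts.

"small soft grain": 1 occurrence
"small grain grain": 2 occurrences

"small grain grain" (2 vs 1)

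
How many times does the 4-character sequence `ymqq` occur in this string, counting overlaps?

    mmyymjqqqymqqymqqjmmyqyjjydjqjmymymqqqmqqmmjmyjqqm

3

Sliding a length-4 window over the 50 characters (47 positions):
  position 10–13: ymqq
  position 14–17: ymqq
  position 34–37: ymqq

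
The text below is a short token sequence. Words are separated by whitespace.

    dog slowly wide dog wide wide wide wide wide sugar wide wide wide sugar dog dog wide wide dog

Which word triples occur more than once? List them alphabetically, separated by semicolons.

Trigram counts meeting the condition (more than once):
  dog wide wide: 2
  wide wide sugar: 2
  wide wide wide: 4

dog wide wide; wide wide sugar; wide wide wide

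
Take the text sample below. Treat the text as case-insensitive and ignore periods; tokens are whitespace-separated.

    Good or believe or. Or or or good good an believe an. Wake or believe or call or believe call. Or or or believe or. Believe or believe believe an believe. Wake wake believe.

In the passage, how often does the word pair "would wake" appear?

Scanning the 33 overlapping bigram windows for "would wake":
  (none found)

0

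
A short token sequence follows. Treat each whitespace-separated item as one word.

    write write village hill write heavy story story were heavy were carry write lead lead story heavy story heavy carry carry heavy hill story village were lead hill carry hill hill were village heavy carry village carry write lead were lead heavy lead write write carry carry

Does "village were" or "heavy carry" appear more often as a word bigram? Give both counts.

"village were": 1 occurrence
"heavy carry": 2 occurrences

"heavy carry" (2 vs 1)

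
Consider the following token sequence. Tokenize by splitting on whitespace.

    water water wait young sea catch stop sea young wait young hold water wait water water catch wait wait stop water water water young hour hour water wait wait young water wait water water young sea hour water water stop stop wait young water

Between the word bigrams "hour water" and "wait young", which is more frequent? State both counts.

"wait young" (4 vs 2)

"hour water": 2 occurrences
"wait young": 4 occurrences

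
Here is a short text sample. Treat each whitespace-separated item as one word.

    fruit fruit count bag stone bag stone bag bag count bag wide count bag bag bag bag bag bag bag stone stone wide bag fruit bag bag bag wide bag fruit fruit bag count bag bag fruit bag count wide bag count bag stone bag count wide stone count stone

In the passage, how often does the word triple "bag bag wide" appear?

1

Scanning the 48 overlapping trigram windows for "bag bag wide":
  position 27–29: bag bag wide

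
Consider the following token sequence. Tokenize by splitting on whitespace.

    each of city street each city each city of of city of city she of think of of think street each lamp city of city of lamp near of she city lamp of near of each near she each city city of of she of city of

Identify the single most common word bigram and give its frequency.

"city of", 6 times

Bigram frequencies (highest first):
  city of: 6
  of city: 5
  each city: 3
  of of: 3
  street each: 2
  she of: 2
  … (22 more, each ≤ 2)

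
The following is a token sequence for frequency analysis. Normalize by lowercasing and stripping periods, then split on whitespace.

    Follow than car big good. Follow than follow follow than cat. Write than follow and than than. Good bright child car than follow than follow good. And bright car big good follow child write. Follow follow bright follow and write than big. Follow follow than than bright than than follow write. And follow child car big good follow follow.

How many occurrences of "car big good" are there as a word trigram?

Scanning the 57 overlapping trigram windows for "car big good":
  position 3–5: car big good
  position 29–31: car big good
  position 55–57: car big good

3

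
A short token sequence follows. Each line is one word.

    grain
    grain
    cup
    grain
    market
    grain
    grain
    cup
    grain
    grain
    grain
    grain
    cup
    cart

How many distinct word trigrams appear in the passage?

8

14 tokens → 12 trigram windows in total.
Repeated trigrams (each contributes count−1 duplicates):
  grain grain cup: 3
  grain cup grain: 2
  grain grain grain: 2
4 duplicate windows → 12 − 4 = 8 distinct.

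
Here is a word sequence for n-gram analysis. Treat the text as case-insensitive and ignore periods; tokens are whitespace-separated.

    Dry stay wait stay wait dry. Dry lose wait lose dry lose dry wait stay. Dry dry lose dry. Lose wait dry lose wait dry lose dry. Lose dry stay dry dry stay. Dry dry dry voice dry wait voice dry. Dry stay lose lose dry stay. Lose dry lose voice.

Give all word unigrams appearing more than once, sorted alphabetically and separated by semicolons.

Unigram counts meeting the condition (more than once):
  dry: 22
  lose: 12
  stay: 7
  voice: 3
  wait: 7

dry; lose; stay; voice; wait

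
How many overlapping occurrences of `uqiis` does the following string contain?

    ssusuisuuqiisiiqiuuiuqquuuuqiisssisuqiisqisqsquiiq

3

Sliding a length-5 window over the 50 characters (46 positions):
  position 9–13: uqiis
  position 27–31: uqiis
  position 36–40: uqiis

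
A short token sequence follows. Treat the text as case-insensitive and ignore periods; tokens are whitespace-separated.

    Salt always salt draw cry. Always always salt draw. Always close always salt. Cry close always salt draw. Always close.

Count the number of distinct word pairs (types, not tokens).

11

20 tokens → 19 bigram windows in total.
Repeated bigrams (each contributes count−1 duplicates):
  always salt: 4
  salt draw: 3
  always close: 2
  close always: 2
  draw always: 2
8 duplicate windows → 19 − 8 = 11 distinct.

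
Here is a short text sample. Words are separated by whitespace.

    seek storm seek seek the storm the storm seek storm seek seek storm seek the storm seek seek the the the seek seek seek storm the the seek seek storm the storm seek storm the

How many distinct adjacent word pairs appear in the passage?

8

35 tokens → 34 bigram windows in total.
Repeated bigrams (each contributes count−1 duplicates):
  seek seek: 6
  seek storm: 6
  storm seek: 6
  storm the: 4
  the storm: 4
  seek the: 3
  the the: 3
  the seek: 2
26 duplicate windows → 34 − 26 = 8 distinct.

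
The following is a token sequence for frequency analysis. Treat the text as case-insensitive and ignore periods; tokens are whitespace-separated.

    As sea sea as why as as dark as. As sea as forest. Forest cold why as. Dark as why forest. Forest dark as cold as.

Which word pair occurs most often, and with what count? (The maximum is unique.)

Bigram frequencies (highest first):
  dark as: 3
  as sea: 2
  sea as: 2
  as why: 2
  why as: 2
  as as: 2
  … (10 more, each ≤ 2)

"dark as", 3 times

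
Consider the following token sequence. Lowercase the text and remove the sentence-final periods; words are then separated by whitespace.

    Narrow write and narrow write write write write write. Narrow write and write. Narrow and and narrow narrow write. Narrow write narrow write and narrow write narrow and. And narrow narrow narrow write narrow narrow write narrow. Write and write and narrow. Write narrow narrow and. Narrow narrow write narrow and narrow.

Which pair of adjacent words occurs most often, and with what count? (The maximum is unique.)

"narrow write", 12 times

Bigram frequencies (highest first):
  narrow write: 12
  write narrow: 9
  and narrow: 7
  narrow narrow: 6
  write and: 5
  write write: 4
  … (3 more, each ≤ 4)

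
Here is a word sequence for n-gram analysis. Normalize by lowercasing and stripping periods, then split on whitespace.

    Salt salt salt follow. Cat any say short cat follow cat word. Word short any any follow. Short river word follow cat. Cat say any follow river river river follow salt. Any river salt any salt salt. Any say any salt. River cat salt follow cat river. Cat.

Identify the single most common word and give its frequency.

"salt", 9 times

Unigram frequencies (highest first):
  salt: 9
  cat: 8
  any: 8
  follow: 7
  river: 7
  say: 3
  … (2 more, each ≤ 3)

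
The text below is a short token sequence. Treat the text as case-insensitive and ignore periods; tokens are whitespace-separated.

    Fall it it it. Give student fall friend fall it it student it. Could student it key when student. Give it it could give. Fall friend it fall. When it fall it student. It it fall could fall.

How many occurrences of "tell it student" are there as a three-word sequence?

Scanning the 36 overlapping trigram windows for "tell it student":
  (none found)

0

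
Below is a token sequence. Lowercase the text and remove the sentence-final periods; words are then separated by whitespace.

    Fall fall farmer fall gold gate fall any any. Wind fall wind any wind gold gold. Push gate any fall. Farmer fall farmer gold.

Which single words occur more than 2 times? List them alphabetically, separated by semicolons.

Unigram counts meeting the condition (more than 2 times):
  any: 4
  fall: 7
  farmer: 3
  gold: 4
  wind: 3

any; fall; farmer; gold; wind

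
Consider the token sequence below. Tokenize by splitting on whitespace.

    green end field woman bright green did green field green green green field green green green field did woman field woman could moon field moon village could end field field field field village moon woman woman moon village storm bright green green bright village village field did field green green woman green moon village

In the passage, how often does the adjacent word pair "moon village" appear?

3

Scanning the 53 overlapping bigram windows for "moon village":
  position 25–26: moon village
  position 37–38: moon village
  position 53–54: moon village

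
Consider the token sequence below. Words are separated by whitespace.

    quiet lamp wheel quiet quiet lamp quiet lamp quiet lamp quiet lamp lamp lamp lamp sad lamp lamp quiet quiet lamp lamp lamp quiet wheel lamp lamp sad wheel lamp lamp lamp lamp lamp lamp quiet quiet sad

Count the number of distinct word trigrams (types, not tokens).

38 tokens → 36 trigram windows in total.
Repeated trigrams (each contributes count−1 duplicates):
  lamp lamp lamp: 7
  lamp lamp quiet: 3
  lamp quiet lamp: 3
  quiet lamp quiet: 3
  lamp lamp sad: 2
  lamp quiet quiet: 2
  quiet lamp lamp: 2
  quiet quiet lamp: 2
  … (1 more repeated)
17 duplicate windows → 36 − 17 = 19 distinct.

19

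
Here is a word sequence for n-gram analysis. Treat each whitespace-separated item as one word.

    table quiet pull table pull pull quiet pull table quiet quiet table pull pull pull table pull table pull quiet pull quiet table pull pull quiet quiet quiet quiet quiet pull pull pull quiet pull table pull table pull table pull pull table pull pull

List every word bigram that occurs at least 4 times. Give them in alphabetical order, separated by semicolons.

Bigram counts meeting the condition (at least 4 times):
  pull pull: 8
  pull quiet: 5
  pull table: 8
  quiet pull: 5
  quiet quiet: 5
  table pull: 9

pull pull; pull quiet; pull table; quiet pull; quiet quiet; table pull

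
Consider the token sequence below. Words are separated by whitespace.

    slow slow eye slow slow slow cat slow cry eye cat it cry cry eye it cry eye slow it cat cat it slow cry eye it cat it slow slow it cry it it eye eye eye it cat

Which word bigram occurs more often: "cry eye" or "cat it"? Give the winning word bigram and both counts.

"cry eye": 4 occurrences
"cat it": 3 occurrences

"cry eye" (4 vs 3)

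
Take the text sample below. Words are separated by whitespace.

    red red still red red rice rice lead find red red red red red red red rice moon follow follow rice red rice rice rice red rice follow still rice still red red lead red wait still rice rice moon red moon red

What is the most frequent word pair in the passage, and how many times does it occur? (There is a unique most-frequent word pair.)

Bigram frequencies (highest first):
  red red: 9
  red rice: 4
  rice rice: 4
  still red: 2
  rice moon: 2
  rice red: 2
  … (17 more, each ≤ 2)

"red red", 9 times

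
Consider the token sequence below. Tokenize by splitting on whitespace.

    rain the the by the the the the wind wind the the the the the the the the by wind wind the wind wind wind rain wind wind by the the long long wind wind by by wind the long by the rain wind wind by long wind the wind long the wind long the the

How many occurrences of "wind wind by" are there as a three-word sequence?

3

Scanning the 54 overlapping trigram windows for "wind wind by":
  position 27–29: wind wind by
  position 34–36: wind wind by
  position 44–46: wind wind by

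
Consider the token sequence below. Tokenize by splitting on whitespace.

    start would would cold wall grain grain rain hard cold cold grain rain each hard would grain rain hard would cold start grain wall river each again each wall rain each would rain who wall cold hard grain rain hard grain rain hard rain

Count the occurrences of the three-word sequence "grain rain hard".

Scanning the 42 overlapping trigram windows for "grain rain hard":
  position 7–9: grain rain hard
  position 17–19: grain rain hard
  position 38–40: grain rain hard
  position 41–43: grain rain hard

4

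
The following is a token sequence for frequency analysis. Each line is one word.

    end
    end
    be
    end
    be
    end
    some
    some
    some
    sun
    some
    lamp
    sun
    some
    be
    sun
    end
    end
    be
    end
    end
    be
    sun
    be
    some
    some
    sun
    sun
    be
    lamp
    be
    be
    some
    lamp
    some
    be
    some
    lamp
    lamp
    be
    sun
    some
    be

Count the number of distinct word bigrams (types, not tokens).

43 tokens → 42 bigram windows in total.
Repeated bigrams (each contributes count−1 duplicates):
  end be: 4
  be end: 3
  be some: 3
  be sun: 3
  end end: 3
  some be: 3
  some lamp: 3
  some some: 3
  … (4 more repeated)
22 duplicate windows → 42 − 22 = 20 distinct.

20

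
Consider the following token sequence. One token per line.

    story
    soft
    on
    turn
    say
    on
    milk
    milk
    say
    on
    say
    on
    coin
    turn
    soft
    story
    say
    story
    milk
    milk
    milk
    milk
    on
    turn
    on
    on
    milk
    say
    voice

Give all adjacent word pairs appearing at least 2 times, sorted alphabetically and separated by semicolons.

Bigram counts meeting the condition (at least 2 times):
  milk milk: 4
  milk say: 2
  on milk: 2
  on turn: 2
  say on: 3

milk milk; milk say; on milk; on turn; say on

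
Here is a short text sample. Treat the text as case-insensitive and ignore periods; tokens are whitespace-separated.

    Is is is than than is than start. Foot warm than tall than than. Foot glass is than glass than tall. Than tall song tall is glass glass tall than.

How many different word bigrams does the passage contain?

21

30 tokens → 29 bigram windows in total.
Repeated bigrams (each contributes count−1 duplicates):
  is than: 3
  tall than: 3
  than tall: 3
  is is: 2
  than than: 2
8 duplicate windows → 29 − 8 = 21 distinct.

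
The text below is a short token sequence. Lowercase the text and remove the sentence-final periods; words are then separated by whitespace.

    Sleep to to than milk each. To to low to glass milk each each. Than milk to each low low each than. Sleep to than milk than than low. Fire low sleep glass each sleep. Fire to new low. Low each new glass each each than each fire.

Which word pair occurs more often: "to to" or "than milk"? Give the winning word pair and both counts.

"to to": 2 occurrences
"than milk": 3 occurrences

"than milk" (3 vs 2)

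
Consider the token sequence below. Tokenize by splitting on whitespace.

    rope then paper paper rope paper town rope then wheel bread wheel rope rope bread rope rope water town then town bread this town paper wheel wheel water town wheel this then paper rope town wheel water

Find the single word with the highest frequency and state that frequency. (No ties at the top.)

"rope", 8 times

Unigram frequencies (highest first):
  rope: 8
  town: 6
  wheel: 6
  paper: 5
  then: 4
  bread: 3
  … (2 more, each ≤ 3)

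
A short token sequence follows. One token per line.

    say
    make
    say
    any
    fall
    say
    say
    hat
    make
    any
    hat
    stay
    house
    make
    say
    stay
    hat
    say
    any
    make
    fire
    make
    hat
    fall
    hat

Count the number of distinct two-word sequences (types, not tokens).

25 tokens → 24 bigram windows in total.
Repeated bigrams (each contributes count−1 duplicates):
  make say: 2
  say any: 2
2 duplicate windows → 24 − 2 = 22 distinct.

22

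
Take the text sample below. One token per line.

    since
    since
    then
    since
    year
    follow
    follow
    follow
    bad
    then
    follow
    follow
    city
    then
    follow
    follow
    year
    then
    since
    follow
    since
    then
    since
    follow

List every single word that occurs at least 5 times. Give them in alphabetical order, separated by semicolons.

Unigram counts meeting the condition (at least 5 times):
  follow: 9
  since: 6
  then: 5

follow; since; then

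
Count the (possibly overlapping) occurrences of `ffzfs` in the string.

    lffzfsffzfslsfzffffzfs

3

Sliding a length-5 window over the 22 characters (18 positions):
  position 2–6: ffzfs
  position 7–11: ffzfs
  position 18–22: ffzfs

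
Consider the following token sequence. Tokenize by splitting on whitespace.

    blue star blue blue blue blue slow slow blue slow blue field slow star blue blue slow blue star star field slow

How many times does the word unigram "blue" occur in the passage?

10

Scanning the 22 tokens for "blue":
  position 1: blue
  position 3: blue
  position 4: blue
  position 5: blue
  position 6: blue
  position 9: blue
  position 11: blue
  position 15: blue
  position 16: blue
  position 18: blue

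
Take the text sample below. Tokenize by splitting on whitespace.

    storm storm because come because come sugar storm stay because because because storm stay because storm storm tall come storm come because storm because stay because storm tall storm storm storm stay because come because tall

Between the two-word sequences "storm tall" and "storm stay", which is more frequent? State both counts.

"storm tall": 2 occurrences
"storm stay": 3 occurrences

"storm stay" (3 vs 2)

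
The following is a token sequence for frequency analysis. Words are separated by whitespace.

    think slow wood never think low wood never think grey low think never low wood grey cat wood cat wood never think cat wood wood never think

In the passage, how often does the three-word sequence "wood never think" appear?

Scanning the 25 overlapping trigram windows for "wood never think":
  position 3–5: wood never think
  position 7–9: wood never think
  position 20–22: wood never think
  position 25–27: wood never think

4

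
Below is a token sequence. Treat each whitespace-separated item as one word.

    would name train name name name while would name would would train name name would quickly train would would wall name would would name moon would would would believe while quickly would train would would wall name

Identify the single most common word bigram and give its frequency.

Bigram frequencies (highest first):
  would would: 6
  would name: 3
  name name: 3
  name would: 3
  train name: 2
  would train: 2
  … (14 more, each ≤ 2)

"would would", 6 times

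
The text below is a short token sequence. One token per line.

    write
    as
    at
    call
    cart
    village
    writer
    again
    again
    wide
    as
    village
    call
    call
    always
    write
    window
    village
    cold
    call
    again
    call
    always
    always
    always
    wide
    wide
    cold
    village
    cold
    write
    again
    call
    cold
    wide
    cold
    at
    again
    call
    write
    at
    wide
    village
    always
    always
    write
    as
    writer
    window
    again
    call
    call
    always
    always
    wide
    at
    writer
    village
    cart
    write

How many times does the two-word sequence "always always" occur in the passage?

4

Scanning the 59 overlapping bigram windows for "always always":
  position 23–24: always always
  position 24–25: always always
  position 44–45: always always
  position 53–54: always always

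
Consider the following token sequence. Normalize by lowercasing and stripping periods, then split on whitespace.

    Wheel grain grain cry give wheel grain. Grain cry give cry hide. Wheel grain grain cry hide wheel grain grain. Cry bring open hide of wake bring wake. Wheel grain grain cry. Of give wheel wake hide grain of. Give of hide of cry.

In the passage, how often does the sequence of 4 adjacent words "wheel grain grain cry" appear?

5

Scanning the 41 overlapping 4-gram windows for "wheel grain grain cry":
  position 1–4: wheel grain grain cry
  position 6–9: wheel grain grain cry
  position 13–16: wheel grain grain cry
  position 18–21: wheel grain grain cry
  position 29–32: wheel grain grain cry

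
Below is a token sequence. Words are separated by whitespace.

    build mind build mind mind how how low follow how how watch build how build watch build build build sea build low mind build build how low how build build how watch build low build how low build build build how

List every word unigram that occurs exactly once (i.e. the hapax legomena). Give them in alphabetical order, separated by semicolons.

follow; sea

Unigram counts meeting the condition (exactly once (i.e. the hapax legomena)):
  follow: 1
  sea: 1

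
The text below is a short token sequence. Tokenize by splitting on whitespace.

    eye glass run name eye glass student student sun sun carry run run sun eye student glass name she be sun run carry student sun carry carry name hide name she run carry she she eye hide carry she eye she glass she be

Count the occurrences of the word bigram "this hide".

Scanning the 43 overlapping bigram windows for "this hide":
  (none found)

0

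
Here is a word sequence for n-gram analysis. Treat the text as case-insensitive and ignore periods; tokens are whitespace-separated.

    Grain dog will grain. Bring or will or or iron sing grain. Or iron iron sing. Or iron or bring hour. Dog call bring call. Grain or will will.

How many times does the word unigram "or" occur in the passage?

7

Scanning the 29 tokens for "or":
  position 6: or
  position 8: or
  position 9: or
  position 13: or
  position 17: or
  position 19: or
  position 27: or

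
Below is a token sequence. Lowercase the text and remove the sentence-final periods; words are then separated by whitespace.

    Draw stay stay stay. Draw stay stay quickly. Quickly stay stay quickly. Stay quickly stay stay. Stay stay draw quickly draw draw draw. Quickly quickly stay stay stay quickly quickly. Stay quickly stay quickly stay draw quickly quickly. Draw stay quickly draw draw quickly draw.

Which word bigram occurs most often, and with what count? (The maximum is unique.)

Bigram frequencies (highest first):
  stay stay: 9
  stay quickly: 7
  quickly stay: 7
  quickly quickly: 4
  draw quickly: 4
  quickly draw: 4
  … (3 more, each ≤ 3)

"stay stay", 9 times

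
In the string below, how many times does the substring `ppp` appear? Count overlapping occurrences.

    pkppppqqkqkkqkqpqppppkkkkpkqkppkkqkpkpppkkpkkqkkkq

5

Sliding a length-3 window over the 50 characters (48 positions):
  position 3–5: ppp
  position 4–6: ppp
  position 18–20: ppp
  position 19–21: ppp
  position 38–40: ppp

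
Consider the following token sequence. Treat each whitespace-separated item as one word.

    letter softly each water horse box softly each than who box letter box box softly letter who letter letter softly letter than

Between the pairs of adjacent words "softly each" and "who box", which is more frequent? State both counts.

"softly each": 2 occurrences
"who box": 1 occurrence

"softly each" (2 vs 1)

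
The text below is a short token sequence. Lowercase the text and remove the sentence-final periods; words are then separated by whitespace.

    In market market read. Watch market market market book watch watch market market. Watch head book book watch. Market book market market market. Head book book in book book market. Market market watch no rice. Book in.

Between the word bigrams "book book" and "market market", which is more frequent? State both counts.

"book book": 3 occurrences
"market market": 8 occurrences

"market market" (8 vs 3)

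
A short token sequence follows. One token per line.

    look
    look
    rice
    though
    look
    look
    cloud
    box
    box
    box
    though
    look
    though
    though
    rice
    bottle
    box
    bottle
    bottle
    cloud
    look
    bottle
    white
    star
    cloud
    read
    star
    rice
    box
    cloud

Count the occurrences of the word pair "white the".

Scanning the 29 overlapping bigram windows for "white the":
  (none found)

0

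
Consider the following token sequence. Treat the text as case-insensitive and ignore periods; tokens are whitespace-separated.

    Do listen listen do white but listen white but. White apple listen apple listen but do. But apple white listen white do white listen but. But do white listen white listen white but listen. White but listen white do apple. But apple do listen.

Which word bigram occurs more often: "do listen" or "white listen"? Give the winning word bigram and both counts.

"white listen" (4 vs 2)

"do listen": 2 occurrences
"white listen": 4 occurrences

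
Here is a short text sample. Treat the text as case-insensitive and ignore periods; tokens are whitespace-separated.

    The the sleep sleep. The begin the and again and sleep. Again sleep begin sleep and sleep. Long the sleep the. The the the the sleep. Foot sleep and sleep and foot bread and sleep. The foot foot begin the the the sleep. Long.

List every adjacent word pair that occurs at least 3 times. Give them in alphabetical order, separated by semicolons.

Bigram counts meeting the condition (at least 3 times):
  and sleep: 4
  sleep and: 3
  sleep the: 3
  the sleep: 4
  the the: 7

and sleep; sleep and; sleep the; the sleep; the the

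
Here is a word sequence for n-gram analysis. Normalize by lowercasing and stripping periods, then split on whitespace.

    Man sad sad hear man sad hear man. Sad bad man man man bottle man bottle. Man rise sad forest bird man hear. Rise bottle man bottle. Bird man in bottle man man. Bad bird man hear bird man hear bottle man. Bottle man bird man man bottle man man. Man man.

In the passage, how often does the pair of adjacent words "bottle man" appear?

7

Scanning the 51 overlapping bigram windows for "bottle man":
  position 14–15: bottle man
  position 16–17: bottle man
  position 25–26: bottle man
  position 31–32: bottle man
  position 41–42: bottle man
  position 43–44: bottle man
  position 48–49: bottle man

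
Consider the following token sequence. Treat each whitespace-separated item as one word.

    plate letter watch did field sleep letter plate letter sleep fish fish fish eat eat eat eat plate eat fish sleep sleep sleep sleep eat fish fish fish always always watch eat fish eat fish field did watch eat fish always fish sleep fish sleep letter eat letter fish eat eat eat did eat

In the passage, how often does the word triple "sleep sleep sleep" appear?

2

Scanning the 52 overlapping trigram windows for "sleep sleep sleep":
  position 21–23: sleep sleep sleep
  position 22–24: sleep sleep sleep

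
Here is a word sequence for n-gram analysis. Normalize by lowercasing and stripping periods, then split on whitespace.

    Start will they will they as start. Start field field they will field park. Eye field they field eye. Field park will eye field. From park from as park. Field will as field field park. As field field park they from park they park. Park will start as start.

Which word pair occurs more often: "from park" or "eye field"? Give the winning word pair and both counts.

"eye field" (3 vs 2)

"from park": 2 occurrences
"eye field": 3 occurrences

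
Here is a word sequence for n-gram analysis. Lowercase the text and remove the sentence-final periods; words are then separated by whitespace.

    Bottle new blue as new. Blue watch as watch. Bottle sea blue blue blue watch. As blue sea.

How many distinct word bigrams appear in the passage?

18 tokens → 17 bigram windows in total.
Repeated bigrams (each contributes count−1 duplicates):
  blue blue: 2
  blue watch: 2
  new blue: 2
  watch as: 2
4 duplicate windows → 17 − 4 = 13 distinct.

13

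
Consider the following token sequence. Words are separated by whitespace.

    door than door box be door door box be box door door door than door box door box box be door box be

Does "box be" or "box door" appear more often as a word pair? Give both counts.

"box be": 4 occurrences
"box door": 2 occurrences

"box be" (4 vs 2)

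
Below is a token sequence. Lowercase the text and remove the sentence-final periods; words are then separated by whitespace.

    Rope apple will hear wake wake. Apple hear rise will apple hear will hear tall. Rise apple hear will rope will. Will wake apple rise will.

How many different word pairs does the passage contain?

19

26 tokens → 25 bigram windows in total.
Repeated bigrams (each contributes count−1 duplicates):
  apple hear: 3
  hear will: 2
  rise will: 2
  wake apple: 2
  will hear: 2
6 duplicate windows → 25 − 6 = 19 distinct.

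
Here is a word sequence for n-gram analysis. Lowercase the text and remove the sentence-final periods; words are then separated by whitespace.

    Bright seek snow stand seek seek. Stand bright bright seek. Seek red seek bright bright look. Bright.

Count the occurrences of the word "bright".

Scanning the 17 tokens for "bright":
  position 1: bright
  position 8: bright
  position 9: bright
  position 14: bright
  position 15: bright
  position 17: bright

6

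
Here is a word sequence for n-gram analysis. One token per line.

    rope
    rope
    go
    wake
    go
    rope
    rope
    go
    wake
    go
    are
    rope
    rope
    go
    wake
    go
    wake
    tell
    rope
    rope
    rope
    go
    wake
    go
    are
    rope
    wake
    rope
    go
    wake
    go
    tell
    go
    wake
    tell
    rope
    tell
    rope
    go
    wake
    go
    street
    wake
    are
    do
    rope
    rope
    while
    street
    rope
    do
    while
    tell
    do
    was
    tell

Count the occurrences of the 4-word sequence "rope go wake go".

Scanning the 53 overlapping 4-gram windows for "rope go wake go":
  position 2–5: rope go wake go
  position 7–10: rope go wake go
  position 13–16: rope go wake go
  position 21–24: rope go wake go
  position 28–31: rope go wake go
  position 38–41: rope go wake go

6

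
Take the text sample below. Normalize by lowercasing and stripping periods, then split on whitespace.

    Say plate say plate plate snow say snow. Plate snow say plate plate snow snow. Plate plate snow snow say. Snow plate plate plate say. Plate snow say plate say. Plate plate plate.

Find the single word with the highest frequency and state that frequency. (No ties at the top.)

Unigram frequencies (highest first):
  plate: 16
  snow: 9
  say: 8

"plate", 16 times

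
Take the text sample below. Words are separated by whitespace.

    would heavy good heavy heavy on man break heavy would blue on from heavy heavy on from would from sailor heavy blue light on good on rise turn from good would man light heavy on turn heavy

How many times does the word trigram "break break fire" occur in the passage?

0

Scanning the 35 overlapping trigram windows for "break break fire":
  (none found)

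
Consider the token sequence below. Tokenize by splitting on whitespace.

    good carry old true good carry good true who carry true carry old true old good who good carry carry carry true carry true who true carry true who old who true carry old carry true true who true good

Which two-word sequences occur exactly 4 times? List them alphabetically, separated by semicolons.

true carry; true who

Bigram counts meeting the condition (exactly 4 times):
  true carry: 4
  true who: 4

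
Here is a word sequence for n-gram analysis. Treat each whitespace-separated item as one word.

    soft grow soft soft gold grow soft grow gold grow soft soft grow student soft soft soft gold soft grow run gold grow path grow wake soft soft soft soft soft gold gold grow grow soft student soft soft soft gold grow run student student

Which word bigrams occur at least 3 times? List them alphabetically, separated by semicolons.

gold grow; grow soft; soft gold; soft grow; soft soft

Bigram counts meeting the condition (at least 3 times):
  gold grow: 5
  grow soft: 4
  soft gold: 4
  soft grow: 4
  soft soft: 10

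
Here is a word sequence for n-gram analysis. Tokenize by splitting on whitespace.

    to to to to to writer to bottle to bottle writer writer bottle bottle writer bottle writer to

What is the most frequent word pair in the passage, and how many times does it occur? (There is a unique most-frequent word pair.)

"to to", 4 times

Bigram frequencies (highest first):
  to to: 4
  bottle writer: 3
  writer to: 2
  to bottle: 2
  writer bottle: 2
  to writer: 1
  … (3 more, each ≤ 1)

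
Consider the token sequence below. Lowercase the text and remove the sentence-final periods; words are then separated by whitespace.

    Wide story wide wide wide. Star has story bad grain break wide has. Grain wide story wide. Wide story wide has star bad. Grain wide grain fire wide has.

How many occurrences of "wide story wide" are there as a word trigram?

3

Scanning the 27 overlapping trigram windows for "wide story wide":
  position 1–3: wide story wide
  position 15–17: wide story wide
  position 18–20: wide story wide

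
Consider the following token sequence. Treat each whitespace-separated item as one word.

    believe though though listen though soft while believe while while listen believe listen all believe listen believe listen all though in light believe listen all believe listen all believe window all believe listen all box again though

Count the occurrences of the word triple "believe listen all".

Scanning the 35 overlapping trigram windows for "believe listen all":
  position 12–14: believe listen all
  position 17–19: believe listen all
  position 23–25: believe listen all
  position 26–28: believe listen all
  position 32–34: believe listen all

5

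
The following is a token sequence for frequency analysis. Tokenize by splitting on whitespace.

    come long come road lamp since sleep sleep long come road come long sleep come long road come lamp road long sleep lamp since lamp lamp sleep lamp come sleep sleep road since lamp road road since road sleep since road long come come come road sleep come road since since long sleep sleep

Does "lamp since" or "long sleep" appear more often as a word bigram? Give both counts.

"long sleep" (3 vs 2)

"lamp since": 2 occurrences
"long sleep": 3 occurrences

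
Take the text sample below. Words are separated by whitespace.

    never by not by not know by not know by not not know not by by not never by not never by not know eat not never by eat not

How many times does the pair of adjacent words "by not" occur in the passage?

Scanning the 29 overlapping bigram windows for "by not":
  position 2–3: by not
  position 4–5: by not
  position 7–8: by not
  position 10–11: by not
  position 16–17: by not
  position 19–20: by not
  position 22–23: by not

7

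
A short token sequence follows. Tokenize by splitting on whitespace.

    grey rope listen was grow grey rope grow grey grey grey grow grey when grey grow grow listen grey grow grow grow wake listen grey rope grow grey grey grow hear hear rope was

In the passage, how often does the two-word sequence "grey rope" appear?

Scanning the 33 overlapping bigram windows for "grey rope":
  position 1–2: grey rope
  position 6–7: grey rope
  position 25–26: grey rope

3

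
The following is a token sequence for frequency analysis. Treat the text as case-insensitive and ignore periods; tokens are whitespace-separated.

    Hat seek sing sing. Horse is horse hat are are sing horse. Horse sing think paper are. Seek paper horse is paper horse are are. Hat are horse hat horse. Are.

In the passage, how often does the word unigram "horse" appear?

8

Scanning the 31 tokens for "horse":
  position 5: horse
  position 7: horse
  position 12: horse
  position 13: horse
  position 20: horse
  position 23: horse
  position 28: horse
  position 30: horse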